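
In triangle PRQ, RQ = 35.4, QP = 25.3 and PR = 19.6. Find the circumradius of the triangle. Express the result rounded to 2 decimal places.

By the law of cosines, cos P = (QP² + PR² − RQ²) / (2·QP·PR) ≈ -0.23081, so ∠P ≈ 103.34°.
Circumradius = RQ/(2 sin P) ≈ 18.191.

18.19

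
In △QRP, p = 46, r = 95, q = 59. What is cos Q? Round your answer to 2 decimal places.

By the law of cosines, cos Q = (r² + p² − q²) / (2·r·p) ≈ 0.87643, so ∠Q ≈ 28.79°.

cos Q ≈ 0.88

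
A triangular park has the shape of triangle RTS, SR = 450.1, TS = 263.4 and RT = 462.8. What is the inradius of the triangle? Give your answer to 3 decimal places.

97.749

Semiperimeter s = (263.4 + 450.1 + 462.8)/2 = 588.15.
Heron's formula: area = √(588.15·324.75·138.05·125.35) ≈ 57491.
Inradius = area/s = 57491/588.15 ≈ 97.749.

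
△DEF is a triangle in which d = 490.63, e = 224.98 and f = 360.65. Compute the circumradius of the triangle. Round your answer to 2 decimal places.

R ≈ 264.05

By the law of cosines, cos D = (e² + f² − d²) / (2·e·f) ≈ -0.36994, so ∠D ≈ 111.71°.
Circumradius = d/(2 sin D) ≈ 264.05.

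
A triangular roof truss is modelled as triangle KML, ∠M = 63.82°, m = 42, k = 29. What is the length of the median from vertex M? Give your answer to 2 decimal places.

m_M ≈ 32.04

Law of sines: sin K = k·sin M/m ≈ 0.61964.
Since m ≥ k, only the acute value applies: ∠K ≈ 38.29°.
Then ∠L = 180° − ∠M − ∠K ≈ 77.89°.
Law of sines gives l = m·sin L/sin M ≈ 45.76.
Median from M: ½√(2·l² + 2·k² − m²) ≈ 32.039.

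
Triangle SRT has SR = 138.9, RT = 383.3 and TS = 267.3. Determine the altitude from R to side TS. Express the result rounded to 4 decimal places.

90.8359

Semiperimeter s = (383.3 + 267.3 + 138.9)/2 = 394.75.
Heron's formula: area = √(394.75·11.45·127.45·255.85) ≈ 12140.
The altitude from R has length 2·area/TS ≈ 90.836.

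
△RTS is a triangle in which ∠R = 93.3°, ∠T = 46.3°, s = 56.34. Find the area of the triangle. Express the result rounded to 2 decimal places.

1767.45

The third angle is ∠S = 180° − ∠R − ∠T = 40.40°.
Law of sines: r = s·sin R/sin S ≈ 86.784.
Law of sines: t = s·sin T/sin S ≈ 62.846.
Area = ½·s·r·sin T ≈ 1767.4.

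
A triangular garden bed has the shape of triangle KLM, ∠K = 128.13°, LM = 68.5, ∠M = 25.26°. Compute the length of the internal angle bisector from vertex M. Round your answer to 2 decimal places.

t_M ≈ 48.50

The third angle is ∠L = 180° − ∠M − ∠K = 26.61°.
Law of sines: MK = LM·sin L/sin K ≈ 39.005.
Law of sines: KL = LM·sin M/sin K ≈ 37.16.
The bisector from M has length 2·LM·MK·cos(∠M/2)/(LM+MK) ≈ 48.504.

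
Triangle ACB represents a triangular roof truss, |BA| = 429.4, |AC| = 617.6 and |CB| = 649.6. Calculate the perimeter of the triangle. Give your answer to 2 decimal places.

perimeter ≈ 1696.60

Perimeter = 649.6 + 429.4 + 617.6 = 1696.6.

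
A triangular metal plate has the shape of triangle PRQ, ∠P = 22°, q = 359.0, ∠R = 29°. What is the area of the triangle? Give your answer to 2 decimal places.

15059.24

The third angle is ∠Q = 180° − ∠P − ∠R = 129.00°.
Law of sines: p = q·sin P/sin Q ≈ 173.05.
Law of sines: r = q·sin R/sin Q ≈ 223.96.
Area = ½·q·p·sin R ≈ 15059.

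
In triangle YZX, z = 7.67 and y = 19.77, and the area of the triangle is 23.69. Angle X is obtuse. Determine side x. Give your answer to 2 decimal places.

From area = ½·y·z·sin X, we get sin X = 2·area/(y·z) ≈ 0.31246.
Taking the obtuse solution, ∠X ≈ 2.824 rad.
Law of cosines then gives x ≈ 27.162.

27.16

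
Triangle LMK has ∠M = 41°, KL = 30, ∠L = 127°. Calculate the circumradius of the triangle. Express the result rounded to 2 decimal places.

22.86

The third angle is ∠K = 180° − ∠L − ∠M = 12.00°.
Law of sines: MK = KL·sin L/sin M ≈ 36.52.
Law of sines: LM = KL·sin K/sin M ≈ 9.5073.
Circumradius = KL/(2 sin M) ≈ 22.864.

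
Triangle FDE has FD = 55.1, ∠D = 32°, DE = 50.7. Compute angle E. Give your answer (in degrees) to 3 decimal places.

By the law of cosines, EF² = FD² + DE² − 2·FD·DE·cos D = 868.34, so EF ≈ 29.468.
Law of cosines again: cos E = (DE² + EF² − FD²)/(2·DE·EF) ≈ 0.13481, so ∠E ≈ 82.25°.

82.252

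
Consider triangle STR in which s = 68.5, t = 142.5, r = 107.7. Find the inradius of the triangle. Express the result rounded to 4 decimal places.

Semiperimeter p = (68.5 + 142.5 + 107.7)/2 = 159.35.
Heron's formula: area = √(159.35·90.85·16.85·51.65) ≈ 3549.6.
Inradius = area/p = 3549.6/159.35 ≈ 22.275.

22.2752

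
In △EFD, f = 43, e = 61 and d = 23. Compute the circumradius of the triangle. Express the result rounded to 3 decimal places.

By the law of cosines, cos E = (f² + d² − e²) / (2·f·d) ≈ -0.67897, so ∠E ≈ 132.76°.
Circumradius = e/(2 sin E) ≈ 41.544.

R ≈ 41.544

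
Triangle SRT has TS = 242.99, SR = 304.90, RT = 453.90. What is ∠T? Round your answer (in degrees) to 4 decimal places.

38.7195

By the law of cosines, cos T = (RT² + TS² − SR²) / (2·RT·TS) ≈ 0.78022, so ∠T ≈ 38.72°.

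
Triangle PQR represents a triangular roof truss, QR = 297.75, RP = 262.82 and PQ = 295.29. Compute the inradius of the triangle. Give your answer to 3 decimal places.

Semiperimeter s = (297.75 + 262.82 + 295.29)/2 = 427.93.
Heron's formula: area = √(427.93·130.18·165.11·132.64) ≈ 34929.
Inradius = area/s = 34929/427.93 ≈ 81.622.

81.622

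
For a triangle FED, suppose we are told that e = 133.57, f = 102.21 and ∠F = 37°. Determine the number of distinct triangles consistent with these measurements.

2

e·sin F = 133.57·sin(37°) ≈ 80.38.
Since e sin F < f < e (80.38 < 102.21 < 133.57), two triangles exist.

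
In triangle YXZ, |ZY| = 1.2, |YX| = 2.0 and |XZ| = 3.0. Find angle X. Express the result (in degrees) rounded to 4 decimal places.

By the law of cosines, cos X = (|YX|² + |XZ|² − |ZY|²) / (2·|YX|·|XZ|) ≈ 0.96333, so ∠X ≈ 15.56°.

∠X ≈ 15.5636°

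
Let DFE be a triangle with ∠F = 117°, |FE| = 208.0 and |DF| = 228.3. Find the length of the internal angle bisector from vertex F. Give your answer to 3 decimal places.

By the law of cosines, |ED|² = |DF|² + |FE|² − 2·|DF|·|FE|·cos F = 1.385e+05, so |ED| ≈ 372.16.
The bisector from F has length 2·|DF|·|FE|·cos(∠F/2)/(|DF|+|FE|) ≈ 113.74.

113.736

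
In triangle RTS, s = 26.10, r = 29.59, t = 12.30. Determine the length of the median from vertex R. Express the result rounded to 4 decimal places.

m_R ≈ 14.0484

Median from R: ½√(2·t² + 2·s² − r²) ≈ 14.048.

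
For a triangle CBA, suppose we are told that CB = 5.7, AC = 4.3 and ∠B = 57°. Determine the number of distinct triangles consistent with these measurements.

CB·sin B = 5.7·sin(57°) ≈ 4.78.
Since AC = 4.3 < 4.78 = CB sin B, no triangle exists.

0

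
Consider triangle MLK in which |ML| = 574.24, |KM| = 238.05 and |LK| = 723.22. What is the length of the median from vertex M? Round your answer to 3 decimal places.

m_M ≈ 249.896

Median from M: ½√(2·|KM|² + 2·|ML|² − |LK|²) ≈ 249.9.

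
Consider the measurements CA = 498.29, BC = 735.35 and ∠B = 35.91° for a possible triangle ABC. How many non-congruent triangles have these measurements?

BC·sin B = 735.35·sin(35.91°) ≈ 431.3.
Since BC sin B < CA < BC (431.3 < 498.29 < 735.35), two triangles exist.

2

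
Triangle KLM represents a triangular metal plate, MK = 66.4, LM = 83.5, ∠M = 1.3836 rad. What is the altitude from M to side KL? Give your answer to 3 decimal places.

By the law of cosines, KL² = LM² + MK² − 2·LM·MK·cos M = 9317.5, so KL ≈ 96.527.
Area = ½·LM·MK·sin M ≈ 2723.8.
The altitude from M has length 2·area/KL ≈ 56.435.

56.435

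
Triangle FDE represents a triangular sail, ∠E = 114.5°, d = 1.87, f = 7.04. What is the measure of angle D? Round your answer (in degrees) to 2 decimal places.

∠D ≈ 12.28°

By the law of cosines, e² = f² + d² − 2·f·d·cos E = 63.977, so e ≈ 7.9986.
Law of cosines again: cos D = (e² + f² − d²)/(2·e·f) ≈ 0.97711, so ∠D ≈ 12.28°.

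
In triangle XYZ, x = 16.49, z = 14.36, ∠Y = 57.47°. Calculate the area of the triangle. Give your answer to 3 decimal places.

Area = ½·z·x·sin Y ≈ 99.823.

area ≈ 99.823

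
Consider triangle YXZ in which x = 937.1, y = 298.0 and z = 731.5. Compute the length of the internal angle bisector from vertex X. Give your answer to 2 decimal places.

By the law of cosines, cos X = (z² + y² − x²) / (2·z·y) ≈ -0.58320, so ∠X ≈ 125.68°.
The bisector from X has length 2·z·y·cos(∠X/2)/(z+y) ≈ 193.32.

t_X ≈ 193.32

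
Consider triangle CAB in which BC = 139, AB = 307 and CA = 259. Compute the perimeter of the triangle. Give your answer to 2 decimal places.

perimeter ≈ 705.00

Perimeter = 307 + 139 + 259 = 705.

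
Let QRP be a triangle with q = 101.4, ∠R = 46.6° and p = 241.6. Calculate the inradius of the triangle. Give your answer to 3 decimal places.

By the law of cosines, r² = p² + q² − 2·p·q·cos R = 34988, so r ≈ 187.05.
Area = ½·p·q·sin R ≈ 8899.9.
Semiperimeter s = (101.4+187.05+241.6)/2 = 265.02.
Inradius = area/s = 8899.9/265.02 ≈ 33.581.

33.581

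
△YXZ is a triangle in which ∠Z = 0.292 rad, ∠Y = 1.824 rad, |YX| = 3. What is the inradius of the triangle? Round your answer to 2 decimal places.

r ≈ 1.18

The third angle is ∠X = π − ∠Z − ∠Y = 1.026 rad.
Law of sines: |XZ| = |YX|·sin Y/sin Z ≈ 10.089.
Law of sines: |ZY| = |YX|·sin X/sin Z ≈ 8.9106.
Area = ½·|YX|·|XZ|·sin X ≈ 12.94.
Semiperimeter s = (10.089+8.9106+3)/2 = 11.
Inradius = area/s = 12.94/11 ≈ 1.1763.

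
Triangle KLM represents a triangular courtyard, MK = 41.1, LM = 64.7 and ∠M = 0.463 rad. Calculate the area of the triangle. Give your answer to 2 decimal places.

area ≈ 593.84

Area = ½·LM·MK·sin M ≈ 593.84.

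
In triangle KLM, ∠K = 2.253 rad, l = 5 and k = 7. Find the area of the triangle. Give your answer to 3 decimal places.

area ≈ 5.187

Law of sines: sin L = l·sin K/k ≈ 0.55442.
Since k ≥ l, only the acute value applies: ∠L ≈ 0.588 rad.
Then ∠M = π − ∠K − ∠L ≈ 0.301 rad.
Law of sines gives m = k·sin M/sin K ≈ 2.6731.
Area = ½·k·l·sin M ≈ 5.1871.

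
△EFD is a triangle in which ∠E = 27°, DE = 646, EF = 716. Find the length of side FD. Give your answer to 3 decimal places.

By the law of cosines, FD² = DE² + EF² − 2·DE·EF·cos E = 1.0573e+05, so FD ≈ 325.16.

325.157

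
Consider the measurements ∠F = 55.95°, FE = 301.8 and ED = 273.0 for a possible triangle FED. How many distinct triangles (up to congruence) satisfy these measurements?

FE·sin F = 301.8·sin(55.95°) ≈ 250.1.
Since FE sin F < ED < FE (250.1 < 273.0 < 301.8), two triangles exist.

2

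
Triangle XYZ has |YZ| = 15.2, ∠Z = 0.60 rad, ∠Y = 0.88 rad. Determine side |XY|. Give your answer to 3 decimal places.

The third angle is ∠X = π − ∠Y − ∠Z = 1.662 rad.
Law of sines: |XY| = |YZ|·sin Z/sin X ≈ 8.6181.

8.618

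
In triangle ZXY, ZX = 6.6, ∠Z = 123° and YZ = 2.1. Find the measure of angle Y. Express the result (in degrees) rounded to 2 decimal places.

By the law of cosines, XY² = YZ² + ZX² − 2·YZ·ZX·cos Z = 63.067, so XY ≈ 7.9415.
Law of cosines again: cos Y = (XY² + YZ² − ZX²)/(2·XY·YZ) ≈ 0.71707, so ∠Y ≈ 44.19°.

∠Y ≈ 44.19°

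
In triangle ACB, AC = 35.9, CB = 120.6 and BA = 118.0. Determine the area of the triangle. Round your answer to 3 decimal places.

2111.497

Semiperimeter s = (120.6 + 118 + 35.9)/2 = 137.25.
Heron's formula: area = √(137.25·16.65·19.25·101.35) ≈ 2111.5.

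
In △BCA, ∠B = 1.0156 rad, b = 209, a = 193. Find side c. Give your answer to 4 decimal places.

231.2755

Law of sines: sin A = a·sin B/b ≈ 0.78474.
Since b ≥ a, only the acute value applies: ∠A ≈ 0.9023 rad.
Then ∠C = π − ∠B − ∠A ≈ 1.2237 rad.
Law of sines gives c = b·sin C/sin B ≈ 231.28.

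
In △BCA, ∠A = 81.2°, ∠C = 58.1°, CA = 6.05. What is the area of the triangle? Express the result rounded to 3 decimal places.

area ≈ 23.546

The third angle is ∠B = 180° − ∠C − ∠A = 40.70°.
Law of sines: AB = CA·sin C/sin B ≈ 7.8765.
Law of sines: BC = CA·sin A/sin B ≈ 9.1685.
Area = ½·CA·AB·sin A ≈ 23.546.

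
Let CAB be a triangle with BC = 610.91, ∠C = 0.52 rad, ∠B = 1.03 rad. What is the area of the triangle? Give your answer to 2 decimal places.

area ≈ 79506.45

The third angle is ∠A = π − ∠B − ∠C = 1.592 rad.
Law of sines: AB = BC·sin C/sin A ≈ 303.61.
Law of sines: CA = BC·sin B/sin A ≈ 523.85.
Area = ½·BC·AB·sin B ≈ 79506.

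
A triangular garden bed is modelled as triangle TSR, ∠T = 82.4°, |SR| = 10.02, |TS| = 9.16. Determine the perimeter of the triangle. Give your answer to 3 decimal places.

perimeter ≈ 24.630

Law of sines: sin R = |TS|·sin T/|SR| ≈ 0.90614.
Since |SR| ≥ |TS|, only the acute value applies: ∠R ≈ 64.98°.
Then ∠S = 180° − ∠T − ∠R ≈ 32.62°.
Law of sines gives |RT| = |SR|·sin S/sin T ≈ 5.4497.
Semiperimeter s = (10.02+5.4497+9.16)/2 = 12.315.
Perimeter = 10.02 + 5.4497 + 9.16 = 24.63.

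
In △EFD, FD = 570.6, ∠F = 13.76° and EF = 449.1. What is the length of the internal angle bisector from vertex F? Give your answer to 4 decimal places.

By the law of cosines, DE² = EF² + FD² − 2·EF·FD·cos F = 29471, so DE ≈ 171.67.
The bisector from F has length 2·EF·FD·cos(∠F/2)/(EF+FD) ≈ 498.99.

498.9923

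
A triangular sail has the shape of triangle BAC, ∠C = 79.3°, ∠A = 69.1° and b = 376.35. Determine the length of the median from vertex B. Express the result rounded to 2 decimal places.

The third angle is ∠B = 180° − ∠A − ∠C = 31.60°.
Law of sines: a = b·sin A/sin B ≈ 670.99.
Law of sines: c = b·sin C/sin B ≈ 705.76.
Median from B: ½√(2·a² + 2·c² − b²) ≈ 662.38.

662.38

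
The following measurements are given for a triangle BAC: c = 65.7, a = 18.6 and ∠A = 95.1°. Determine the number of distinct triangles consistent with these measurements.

c·sin A = 65.7·sin(95.1°) ≈ 65.44.
Since ∠A is not acute, a triangle exists only if a > c; here a ≤ c, so there is no triangle.

0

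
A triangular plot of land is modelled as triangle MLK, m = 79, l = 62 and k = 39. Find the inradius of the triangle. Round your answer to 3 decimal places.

r ≈ 13.211

Semiperimeter s = (79 + 62 + 39)/2 = 90.
Heron's formula: area = √(90·11·28·51) ≈ 1189.
Inradius = area/s = 1189/90 ≈ 13.211.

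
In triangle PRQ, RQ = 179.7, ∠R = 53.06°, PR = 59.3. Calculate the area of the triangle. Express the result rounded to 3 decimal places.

Area = ½·PR·RQ·sin R ≈ 4258.6.

4258.569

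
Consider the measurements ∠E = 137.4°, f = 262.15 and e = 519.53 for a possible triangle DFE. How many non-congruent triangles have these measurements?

1

f·sin E = 262.15·sin(137.4°) ≈ 177.4.
Since ∠E is not acute, a triangle exists only if e > f; here e > f, so there is exactly one triangle.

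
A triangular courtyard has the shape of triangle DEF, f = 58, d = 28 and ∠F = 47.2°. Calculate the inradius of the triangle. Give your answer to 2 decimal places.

r ≈ 9.45

Law of sines: sin D = d·sin F/f ≈ 0.35421.
Since f ≥ d, only the acute value applies: ∠D ≈ 20.75°.
Then ∠E = 180° − ∠F − ∠D ≈ 112.05°.
Law of sines gives e = f·sin E/sin F ≈ 73.264.
Area = ½·f·d·sin E ≈ 752.58.
Semiperimeter s = (28+73.264+58)/2 = 79.632.
Inradius = area/s = 752.58/79.632 ≈ 9.4508.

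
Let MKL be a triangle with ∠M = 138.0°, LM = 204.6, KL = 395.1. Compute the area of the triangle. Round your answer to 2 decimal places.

area ≈ 14961.94

Law of sines: sin K = LM·sin M/KL ≈ 0.34650.
Since KL ≥ LM, only the acute value applies: ∠K ≈ 20.27°.
Then ∠L = 180° − ∠M − ∠K ≈ 21.73°.
Law of sines gives MK = KL·sin L/sin M ≈ 218.58.
Area = ½·KL·LM·sin L ≈ 14962.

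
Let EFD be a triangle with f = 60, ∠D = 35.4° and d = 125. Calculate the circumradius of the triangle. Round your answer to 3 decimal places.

Law of sines: sin F = f·sin D/d ≈ 0.27805.
Since d ≥ f, only the acute value applies: ∠F ≈ 16.14°.
Then ∠E = 180° − ∠D − ∠F ≈ 128.46°.
Law of sines gives e = d·sin E/sin D ≈ 168.98.
Circumradius = d/(2 sin D) ≈ 107.89.

R ≈ 107.892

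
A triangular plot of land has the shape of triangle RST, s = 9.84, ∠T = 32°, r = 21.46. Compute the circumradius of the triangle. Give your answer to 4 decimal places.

By the law of cosines, t² = r² + s² − 2·r·s·cos T = 199.2, so t ≈ 14.114.
Area = ½·r·s·sin T ≈ 55.951.
Circumradius = t/(2 sin T) ≈ 13.317.

13.3169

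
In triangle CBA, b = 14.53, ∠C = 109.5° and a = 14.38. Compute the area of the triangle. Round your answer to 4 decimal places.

Area = ½·b·a·sin C ≈ 98.478.

area ≈ 98.4784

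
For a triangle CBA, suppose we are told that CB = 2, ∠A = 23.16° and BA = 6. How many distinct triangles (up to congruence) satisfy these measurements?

BA·sin A = 6·sin(23.16°) ≈ 2.36.
Since CB = 2 < 2.36 = BA sin A, no triangle exists.

0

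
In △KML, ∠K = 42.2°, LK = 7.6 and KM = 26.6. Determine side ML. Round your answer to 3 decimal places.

By the law of cosines, ML² = LK² + KM² − 2·LK·KM·cos K = 465.8, so ML ≈ 21.582.

21.582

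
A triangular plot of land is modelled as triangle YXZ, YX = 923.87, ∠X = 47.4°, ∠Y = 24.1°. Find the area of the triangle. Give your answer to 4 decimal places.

area ≈ 135263.9382

The third angle is ∠Z = 180° − ∠Y − ∠X = 108.50°.
Law of sines: XZ = YX·sin Y/sin Z ≈ 397.8.
Law of sines: ZY = YX·sin X/sin Z ≈ 717.12.
Area = ½·YX·XZ·sin X ≈ 1.3526e+05.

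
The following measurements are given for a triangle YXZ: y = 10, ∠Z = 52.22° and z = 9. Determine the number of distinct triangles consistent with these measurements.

2

y·sin Z = 10·sin(52.22°) ≈ 7.904.
Since y sin Z < z < y (7.904 < 9 < 10), two triangles exist.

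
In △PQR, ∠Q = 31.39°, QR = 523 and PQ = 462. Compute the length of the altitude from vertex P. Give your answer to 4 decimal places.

240.6376

By the law of cosines, RP² = PQ² + QR² − 2·PQ·QR·cos Q = 74449, so RP ≈ 272.85.
Area = ½·PQ·QR·sin Q ≈ 62927.
The altitude from P has length 2·area/QR ≈ 240.64.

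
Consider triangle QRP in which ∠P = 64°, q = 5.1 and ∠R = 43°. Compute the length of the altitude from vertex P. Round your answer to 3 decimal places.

The third angle is ∠Q = 180° − ∠R − ∠P = 73.00°.
Law of sines: r = q·sin R/sin Q ≈ 3.6371.
Law of sines: p = q·sin P/sin Q ≈ 4.7933.
Area = ½·q·r·sin P ≈ 8.336.
The altitude from P has length 2·area/p ≈ 3.4782.

h_P ≈ 3.478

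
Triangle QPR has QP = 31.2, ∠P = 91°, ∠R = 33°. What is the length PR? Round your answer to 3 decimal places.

The third angle is ∠Q = 180° − ∠P − ∠R = 56.00°.
Law of sines: PR = QP·sin Q/sin R ≈ 47.492.

47.492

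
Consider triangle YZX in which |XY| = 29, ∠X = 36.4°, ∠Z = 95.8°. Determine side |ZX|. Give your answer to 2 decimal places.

21.59

The third angle is ∠Y = 180° − ∠Z − ∠X = 47.80°.
Law of sines: |ZX| = |XY|·sin Y/sin Z ≈ 21.594.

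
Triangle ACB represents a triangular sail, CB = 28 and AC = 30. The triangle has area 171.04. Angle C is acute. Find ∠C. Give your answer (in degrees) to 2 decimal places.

From area = ½·AC·CB·sin C, we get sin C = 2·area/(AC·CB) ≈ 0.40724.
Taking the acute solution, ∠C ≈ 24.03°.

24.03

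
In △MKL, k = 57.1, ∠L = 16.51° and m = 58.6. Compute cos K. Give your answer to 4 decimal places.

cos K ≈ 0.2311

By the law of cosines, l² = m² + k² − 2·m·k·cos L = 278.17, so l ≈ 16.678.
Law of cosines again: cos K = (l² + m² − k²)/(2·l·m) ≈ 0.23109, so ∠K ≈ 76.64°.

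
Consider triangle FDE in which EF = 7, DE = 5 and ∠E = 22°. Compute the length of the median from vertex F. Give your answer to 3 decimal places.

By the law of cosines, FD² = DE² + EF² − 2·DE·EF·cos E = 9.0971, so FD ≈ 3.0161.
Median from F: ½√(2·EF² + 2·FD² − DE²) ≈ 4.7748.

4.775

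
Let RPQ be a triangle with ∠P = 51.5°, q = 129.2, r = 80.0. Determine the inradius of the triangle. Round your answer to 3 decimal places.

By the law of cosines, p² = q² + r² − 2·q·r·cos P = 10224, so p ≈ 101.11.
Area = ½·q·r·sin P ≈ 4044.5.
Semiperimeter s = (80+101.11+129.2)/2 = 155.16.
Inradius = area/s = 4044.5/155.16 ≈ 26.067.

26.067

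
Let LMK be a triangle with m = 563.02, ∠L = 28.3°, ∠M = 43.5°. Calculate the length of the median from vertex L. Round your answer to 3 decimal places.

The third angle is ∠K = 180° − ∠L − ∠M = 108.20°.
Law of sines: l = m·sin L/sin M ≈ 387.77.
Law of sines: k = m·sin K/sin M ≈ 777.
Median from L: ½√(2·m² + 2·k² − l²) ≈ 650.21.

650.209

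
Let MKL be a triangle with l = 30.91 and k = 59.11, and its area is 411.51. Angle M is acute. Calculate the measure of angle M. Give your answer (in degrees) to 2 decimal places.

∠M ≈ 26.77°

From area = ½·k·l·sin M, we get sin M = 2·area/(k·l) ≈ 0.45045.
Taking the acute solution, ∠M ≈ 26.77°.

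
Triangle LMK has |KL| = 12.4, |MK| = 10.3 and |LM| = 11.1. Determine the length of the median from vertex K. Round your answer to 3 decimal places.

9.956

Median from K: ½√(2·|MK|² + 2·|KL|² − |LM|²) ≈ 9.956.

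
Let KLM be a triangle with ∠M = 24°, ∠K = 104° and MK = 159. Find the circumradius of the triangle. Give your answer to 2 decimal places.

The third angle is ∠L = 180° − ∠M − ∠K = 52.00°.
Law of sines: LM = MK·sin K/sin L ≈ 195.78.
Law of sines: KL = MK·sin M/sin L ≈ 82.069.
Circumradius = MK/(2 sin L) ≈ 100.89.

R ≈ 100.89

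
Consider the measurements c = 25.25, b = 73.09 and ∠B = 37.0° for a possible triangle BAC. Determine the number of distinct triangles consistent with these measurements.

1

c·sin B = 25.25·sin(37.0°) ≈ 15.2.
Since b ≥ c, exactly one triangle exists.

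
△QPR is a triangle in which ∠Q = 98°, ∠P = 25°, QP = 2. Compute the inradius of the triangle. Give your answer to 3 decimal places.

The third angle is ∠R = 180° − ∠Q − ∠P = 57.00°.
Law of sines: PR = QP·sin Q/sin R ≈ 2.3615.
Law of sines: RQ = QP·sin P/sin R ≈ 1.0078.
Area = ½·QP·PR·sin P ≈ 0.99802.
Semiperimeter s = (2.3615+1.0078+2)/2 = 2.6847.
Inradius = area/s = 0.99802/2.6847 ≈ 0.37175.

r ≈ 0.372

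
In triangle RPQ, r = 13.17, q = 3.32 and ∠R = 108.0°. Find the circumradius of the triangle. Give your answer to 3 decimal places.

Law of sines: sin Q = q·sin R/r ≈ 0.23975.
Since r ≥ q, only the acute value applies: ∠Q ≈ 13.87°.
Then ∠P = 180° − ∠R − ∠Q ≈ 58.13°.
Law of sines gives p = r·sin P/sin R ≈ 11.76.
Circumradius = r/(2 sin R) ≈ 6.9239.

6.924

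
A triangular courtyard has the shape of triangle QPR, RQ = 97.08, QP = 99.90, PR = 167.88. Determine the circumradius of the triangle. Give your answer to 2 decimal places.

By the law of cosines, cos Q = (RQ² + QP² − PR²) / (2·RQ·QP) ≈ -0.45261, so ∠Q ≈ 116.91°.
Circumradius = PR/(2 sin Q) ≈ 94.134.

94.13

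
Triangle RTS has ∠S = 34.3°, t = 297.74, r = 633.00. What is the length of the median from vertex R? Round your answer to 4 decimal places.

182.0085

By the law of cosines, s² = r² + t² − 2·r·t·cos S = 1.7795e+05, so s ≈ 421.84.
Median from R: ½√(2·t² + 2·s² − r²) ≈ 182.01.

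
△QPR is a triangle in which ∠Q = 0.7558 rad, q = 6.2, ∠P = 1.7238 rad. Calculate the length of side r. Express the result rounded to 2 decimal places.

The third angle is ∠R = π − ∠Q − ∠P = 0.6620 rad.
Law of sines: r = q·sin R/sin Q ≈ 5.5565.

5.56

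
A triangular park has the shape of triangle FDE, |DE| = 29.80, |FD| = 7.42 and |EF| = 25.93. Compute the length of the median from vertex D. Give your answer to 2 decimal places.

17.42

Median from D: ½√(2·|FD|² + 2·|DE|² − |EF|²) ≈ 17.42.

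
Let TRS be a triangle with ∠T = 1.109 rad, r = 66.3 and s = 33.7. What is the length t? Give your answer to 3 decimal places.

59.501

By the law of cosines, t² = r² + s² − 2·r·s·cos T = 3540.4, so t ≈ 59.501.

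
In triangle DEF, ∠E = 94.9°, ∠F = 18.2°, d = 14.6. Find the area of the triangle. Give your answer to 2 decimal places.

area ≈ 36.06

The third angle is ∠D = 180° − ∠E − ∠F = 66.90°.
Law of sines: e = d·sin E/sin D ≈ 15.815.
Law of sines: f = d·sin F/sin D ≈ 4.9576.
Area = ½·d·e·sin F ≈ 36.058.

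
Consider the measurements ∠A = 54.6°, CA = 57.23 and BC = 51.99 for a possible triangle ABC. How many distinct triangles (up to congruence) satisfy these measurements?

2

CA·sin A = 57.23·sin(54.6°) ≈ 46.65.
Since CA sin A < BC < CA (46.65 < 51.99 < 57.23), two triangles exist.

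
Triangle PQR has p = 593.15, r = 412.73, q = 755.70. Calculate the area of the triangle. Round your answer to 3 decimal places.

Semiperimeter s = (593.15 + 755.7 + 412.73)/2 = 880.79.
Heron's formula: area = √(880.79·287.64·125.09·468.06) ≈ 1.2179e+05.

area ≈ 121793.157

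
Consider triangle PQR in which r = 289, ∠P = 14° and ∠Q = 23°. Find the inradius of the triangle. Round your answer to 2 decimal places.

The third angle is ∠R = 180° − ∠P − ∠Q = 143.00°.
Law of sines: p = r·sin P/sin R ≈ 116.17.
Law of sines: q = r·sin Q/sin R ≈ 187.63.
Area = ½·r·p·sin Q ≈ 6559.3.
Semiperimeter s = (116.17+187.63+289)/2 = 296.4.
Inradius = area/s = 6559.3/296.4 ≈ 22.129.

22.13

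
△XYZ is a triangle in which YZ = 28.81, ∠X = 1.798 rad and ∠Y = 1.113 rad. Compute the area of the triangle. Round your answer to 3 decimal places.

area ≈ 87.329

The third angle is ∠Z = π − ∠X − ∠Y = 0.231 rad.
Law of sines: ZX = YZ·sin Y/sin X ≈ 26.525.
Law of sines: XY = YZ·sin Z/sin X ≈ 6.7583.
Area = ½·YZ·ZX·sin Z ≈ 87.329.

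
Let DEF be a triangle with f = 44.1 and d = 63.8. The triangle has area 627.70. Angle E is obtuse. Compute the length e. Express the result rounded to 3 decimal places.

From area = ½·f·d·sin E, we get sin E = 2·area/(f·d) ≈ 0.44619.
Taking the obtuse solution, ∠E ≈ 153.50°.
Law of cosines then gives e ≈ 105.12.

105.125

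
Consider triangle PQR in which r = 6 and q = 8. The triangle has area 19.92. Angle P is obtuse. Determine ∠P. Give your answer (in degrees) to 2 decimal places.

From area = ½·q·r·sin P, we get sin P = 2·area/(q·r) ≈ 0.83000.
Taking the obtuse solution, ∠P ≈ 123.90°.

∠P ≈ 123.90°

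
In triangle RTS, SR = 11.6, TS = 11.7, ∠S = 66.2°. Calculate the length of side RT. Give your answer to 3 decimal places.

By the law of cosines, RT² = TS² + SR² − 2·TS·SR·cos S = 161.91, so RT ≈ 12.724.

12.724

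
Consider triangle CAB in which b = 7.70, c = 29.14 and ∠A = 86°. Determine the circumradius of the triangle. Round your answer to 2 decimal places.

By the law of cosines, a² = b² + c² − 2·b·c·cos A = 877.13, so a ≈ 29.616.
Area = ½·b·c·sin A ≈ 111.92.
Circumradius = a/(2 sin A) ≈ 14.844.

R ≈ 14.84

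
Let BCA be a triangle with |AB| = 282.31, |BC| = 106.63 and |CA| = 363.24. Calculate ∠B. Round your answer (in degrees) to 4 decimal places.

By the law of cosines, cos B = (|AB|² + |BC|² − |CA|²) / (2·|AB|·|BC|) ≈ -0.67892, so ∠B ≈ 132.76°.

∠B ≈ 132.7590°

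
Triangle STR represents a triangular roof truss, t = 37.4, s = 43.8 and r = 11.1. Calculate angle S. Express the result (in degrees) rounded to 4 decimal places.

∠S ≈ 118.5231°

By the law of cosines, cos S = (t² + r² − s²) / (2·t·r) ≈ -0.47751, so ∠S ≈ 118.52°.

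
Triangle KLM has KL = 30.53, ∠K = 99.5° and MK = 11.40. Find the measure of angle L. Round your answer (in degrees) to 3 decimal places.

By the law of cosines, LM² = MK² + KL² − 2·MK·KL·cos K = 1176.9, so LM ≈ 34.306.
Law of cosines again: cos L = (KL² + LM² − MK²)/(2·KL·LM) ≈ 0.94477, so ∠L ≈ 19.13°.

∠L ≈ 19.132°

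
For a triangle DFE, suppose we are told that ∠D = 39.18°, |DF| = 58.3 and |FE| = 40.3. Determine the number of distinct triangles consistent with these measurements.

|DF|·sin D = 58.3·sin(39.18°) ≈ 36.83.
Since |DF| sin D < |FE| < |DF| (36.83 < 40.3 < 58.3), two triangles exist.

2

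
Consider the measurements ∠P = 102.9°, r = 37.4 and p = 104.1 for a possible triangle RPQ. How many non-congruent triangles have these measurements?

1

r·sin P = 37.4·sin(102.9°) ≈ 36.46.
Since ∠P is not acute, a triangle exists only if p > r; here p > r, so there is exactly one triangle.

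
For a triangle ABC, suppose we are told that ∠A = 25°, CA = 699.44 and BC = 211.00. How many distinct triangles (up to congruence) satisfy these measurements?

0

CA·sin A = 699.44·sin(25°) ≈ 295.6.
Since BC = 211.00 < 295.6 = CA sin A, no triangle exists.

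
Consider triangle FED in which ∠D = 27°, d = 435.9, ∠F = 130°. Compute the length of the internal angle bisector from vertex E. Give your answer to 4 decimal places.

t_E ≈ 536.4031

The third angle is ∠E = 180° − ∠D − ∠F = 23.00°.
Law of sines: f = d·sin F/sin D ≈ 735.52.
Law of sines: e = d·sin E/sin D ≈ 375.16.
The bisector from E has length 2·d·f·cos(∠E/2)/(d+f) ≈ 536.4.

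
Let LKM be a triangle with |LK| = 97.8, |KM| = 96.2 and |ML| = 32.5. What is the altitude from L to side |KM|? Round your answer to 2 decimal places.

Semiperimeter s = (96.2 + 32.5 + 97.8)/2 = 113.25.
Heron's formula: area = √(113.25·17.05·80.75·15.45) ≈ 1552.1.
The altitude from L has length 2·area/|KM| ≈ 32.268.

h_L ≈ 32.27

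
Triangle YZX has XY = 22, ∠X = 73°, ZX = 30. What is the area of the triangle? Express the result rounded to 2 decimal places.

area ≈ 315.58

Area = ½·ZX·XY·sin X ≈ 315.58.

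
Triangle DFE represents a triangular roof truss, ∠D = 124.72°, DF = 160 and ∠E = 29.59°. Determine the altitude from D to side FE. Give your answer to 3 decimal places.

The third angle is ∠F = 180° − ∠E − ∠D = 25.69°.
Law of sines: FE = DF·sin D/sin E ≈ 266.33.
Law of sines: ED = DF·sin F/sin E ≈ 140.47.
Area = ½·DF·FE·sin F ≈ 9236.4.
The altitude from D has length 2·area/FE ≈ 69.36.

h_D ≈ 69.360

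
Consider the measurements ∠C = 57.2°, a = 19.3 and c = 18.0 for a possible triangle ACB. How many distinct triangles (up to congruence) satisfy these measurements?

a·sin C = 19.3·sin(57.2°) ≈ 16.22.
Since a sin C < c < a (16.22 < 18.0 < 19.3), two triangles exist.

2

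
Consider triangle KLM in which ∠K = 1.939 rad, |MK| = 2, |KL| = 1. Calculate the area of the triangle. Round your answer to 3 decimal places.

0.933

Area = ½·|MK|·|KL|·sin K ≈ 0.93298.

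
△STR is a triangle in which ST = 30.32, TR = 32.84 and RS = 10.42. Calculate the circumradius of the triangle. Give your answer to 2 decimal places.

16.47

By the law of cosines, cos S = (RS² + ST² − TR²) / (2·RS·ST) ≈ -0.08006, so ∠S ≈ 94.59°.
Circumradius = TR/(2 sin S) ≈ 16.473.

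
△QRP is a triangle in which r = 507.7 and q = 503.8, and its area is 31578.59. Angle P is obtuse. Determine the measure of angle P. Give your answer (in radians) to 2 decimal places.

From area = ½·q·r·sin P, we get sin P = 2·area/(q·r) ≈ 0.24692.
Taking the obtuse solution, ∠P ≈ 2.8921 rad.

2.89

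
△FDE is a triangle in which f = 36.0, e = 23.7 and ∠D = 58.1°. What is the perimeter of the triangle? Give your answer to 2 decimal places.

perimeter ≈ 90.62

By the law of cosines, d² = e² + f² − 2·e·f·cos D = 955.96, so d ≈ 30.919.
Semiperimeter s = (36+30.919+23.7)/2 = 45.309.
Perimeter = 36 + 30.919 + 23.7 = 90.619.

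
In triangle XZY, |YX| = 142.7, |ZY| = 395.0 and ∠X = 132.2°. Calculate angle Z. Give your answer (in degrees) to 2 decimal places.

Law of sines: sin Z = |YX|·sin X/|ZY| ≈ 0.26763.
Since |ZY| ≥ |YX|, only the acute value applies: ∠Z ≈ 15.52°.
Then ∠Y = 180° − ∠X − ∠Z ≈ 32.28°.

15.52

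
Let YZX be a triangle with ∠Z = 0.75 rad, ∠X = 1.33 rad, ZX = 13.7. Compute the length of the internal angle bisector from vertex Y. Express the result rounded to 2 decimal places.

t_Y ≈ 10.84

The third angle is ∠Y = π − ∠Z − ∠X = 1.062 rad.
Law of sines: XY = ZX·sin Z/sin Y ≈ 10.695.
Law of sines: YZ = ZX·sin X/sin Y ≈ 15.238.
The bisector from Y has length 2·XY·YZ·cos(∠Y/2)/(XY+YZ) ≈ 10.839.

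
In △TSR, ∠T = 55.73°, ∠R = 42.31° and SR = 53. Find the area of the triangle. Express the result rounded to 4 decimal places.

area ≈ 1132.7954

The third angle is ∠S = 180° − ∠R − ∠T = 81.96°.
Law of sines: RT = SR·sin S/sin T ≈ 63.504.
Law of sines: TS = SR·sin R/sin T ≈ 43.171.
Area = ½·SR·RT·sin R ≈ 1132.8.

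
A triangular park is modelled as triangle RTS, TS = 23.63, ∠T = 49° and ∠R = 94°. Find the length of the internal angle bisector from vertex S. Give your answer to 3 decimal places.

The third angle is ∠S = 180° − ∠R − ∠T = 37.00°.
Law of sines: SR = TS·sin T/sin R ≈ 17.877.
Law of sines: RT = TS·sin S/sin R ≈ 14.256.
The bisector from S has length 2·TS·SR·cos(∠S/2)/(TS+SR) ≈ 19.303.

t_S ≈ 19.303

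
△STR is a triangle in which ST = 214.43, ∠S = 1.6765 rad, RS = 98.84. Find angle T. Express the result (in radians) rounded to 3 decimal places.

∠T ≈ 0.412 rad

By the law of cosines, TR² = RS² + ST² − 2·RS·ST·cos S = 60222, so TR ≈ 245.4.
Law of cosines again: cos T = (ST² + TR² − RS²)/(2·ST·TR) ≈ 0.91629, so ∠T ≈ 0.4121 rad.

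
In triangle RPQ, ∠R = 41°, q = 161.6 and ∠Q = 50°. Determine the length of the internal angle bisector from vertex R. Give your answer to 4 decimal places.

t_R ≈ 171.4070

The third angle is ∠P = 180° − ∠Q − ∠R = 89.00°.
Law of sines: r = q·sin R/sin Q ≈ 138.4.
Law of sines: p = q·sin P/sin Q ≈ 210.92.
The bisector from R has length 2·p·q·cos(∠R/2)/(p+q) ≈ 171.41.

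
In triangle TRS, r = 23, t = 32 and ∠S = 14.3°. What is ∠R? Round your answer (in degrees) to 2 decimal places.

By the law of cosines, s² = t² + r² − 2·t·r·cos S = 126.61, so s ≈ 11.252.
Law of cosines again: cos R = (s² + t² − r²)/(2·s·t) ≈ 0.86319, so ∠R ≈ 30.32°.

∠R ≈ 30.32°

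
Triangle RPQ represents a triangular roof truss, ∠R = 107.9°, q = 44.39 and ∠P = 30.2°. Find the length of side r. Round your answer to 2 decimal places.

The third angle is ∠Q = 180° − ∠R − ∠P = 41.90°.
Law of sines: r = q·sin R/sin Q ≈ 63.251.

63.25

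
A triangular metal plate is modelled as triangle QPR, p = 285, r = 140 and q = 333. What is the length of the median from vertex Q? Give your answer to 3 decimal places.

150.633

Median from Q: ½√(2·p² + 2·r² − q²) ≈ 150.63.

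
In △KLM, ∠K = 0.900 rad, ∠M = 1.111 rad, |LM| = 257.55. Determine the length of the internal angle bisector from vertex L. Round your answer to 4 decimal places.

The third angle is ∠L = π − ∠M − ∠K = 1.131 rad.
Law of sines: |MK| = |LM|·sin L/sin K ≈ 297.44.
Law of sines: |KL| = |LM|·sin M/sin K ≈ 294.64.
The bisector from L has length 2·|KL|·|LM|·cos(∠L/2)/(|KL|+|LM|) ≈ 232.09.

t_L ≈ 232.0920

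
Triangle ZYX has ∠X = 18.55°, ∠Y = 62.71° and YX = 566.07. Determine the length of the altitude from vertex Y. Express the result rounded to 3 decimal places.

The third angle is ∠Z = 180° − ∠Y − ∠X = 98.74°.
Law of sines: XZ = YX·sin Y/sin Z ≈ 508.98.
Law of sines: ZY = YX·sin X/sin Z ≈ 182.2.
Area = ½·YX·XZ·sin X ≈ 45829.
The altitude from Y has length 2·area/XZ ≈ 180.09.

h_Y ≈ 180.085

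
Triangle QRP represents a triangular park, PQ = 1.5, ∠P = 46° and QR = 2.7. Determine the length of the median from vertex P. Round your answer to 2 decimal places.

Law of sines: sin R = PQ·sin P/QR ≈ 0.39963.
Since QR ≥ PQ, only the acute value applies: ∠R ≈ 23.56°.
Then ∠Q = 180° − ∠P − ∠R ≈ 110.44°.
Law of sines gives RP = QR·sin Q/sin P ≈ 3.517.
Median from P: ½√(2·RP² + 2·PQ² − QR²) ≈ 2.3425.

2.34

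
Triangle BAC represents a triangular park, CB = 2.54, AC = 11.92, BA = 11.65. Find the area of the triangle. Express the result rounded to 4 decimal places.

area ≈ 14.7955

Semiperimeter s = (11.92 + 2.54 + 11.65)/2 = 13.055.
Heron's formula: area = √(13.055·1.135·10.515·1.405) ≈ 14.795.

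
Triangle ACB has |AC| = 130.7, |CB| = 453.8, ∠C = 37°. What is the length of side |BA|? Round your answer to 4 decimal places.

By the law of cosines, |BA|² = |AC|² + |CB|² − 2·|AC|·|CB|·cos C = 1.2828e+05, so |BA| ≈ 358.16.

358.1622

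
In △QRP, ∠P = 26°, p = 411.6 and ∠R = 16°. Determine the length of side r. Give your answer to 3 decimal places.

258.804

The third angle is ∠Q = 180° − ∠R − ∠P = 138.00°.
Law of sines: r = p·sin R/sin P ≈ 258.8.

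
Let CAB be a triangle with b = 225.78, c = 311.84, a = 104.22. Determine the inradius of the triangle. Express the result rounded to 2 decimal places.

Semiperimeter s = (311.84 + 104.22 + 225.78)/2 = 320.92.
Heron's formula: area = √(320.92·9.08·216.7·95.14) ≈ 7750.9.
Inradius = area/s = 7750.9/320.92 ≈ 24.152.

r ≈ 24.15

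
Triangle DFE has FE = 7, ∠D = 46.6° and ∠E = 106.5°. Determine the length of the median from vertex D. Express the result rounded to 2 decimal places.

6.32

The third angle is ∠F = 180° − ∠E − ∠D = 26.90°.
Law of sines: ED = FE·sin F/sin D ≈ 4.3589.
Law of sines: DF = FE·sin E/sin D ≈ 9.2375.
Median from D: ½√(2·ED² + 2·DF² − FE²) ≈ 6.3179.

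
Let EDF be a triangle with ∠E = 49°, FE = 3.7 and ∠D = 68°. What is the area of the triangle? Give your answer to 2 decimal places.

4.96

The third angle is ∠F = 180° − ∠E − ∠D = 63.00°.
Law of sines: DF = FE·sin E/sin D ≈ 3.0117.
Law of sines: ED = FE·sin F/sin D ≈ 3.5556.
Area = ½·FE·DF·sin F ≈ 4.9644.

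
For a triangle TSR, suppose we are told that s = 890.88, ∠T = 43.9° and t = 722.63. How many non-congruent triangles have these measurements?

2

s·sin T = 890.88·sin(43.9°) ≈ 617.7.
Since s sin T < t < s (617.7 < 722.63 < 890.88), two triangles exist.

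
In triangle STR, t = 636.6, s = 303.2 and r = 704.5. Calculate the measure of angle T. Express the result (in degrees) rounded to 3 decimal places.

64.638

By the law of cosines, cos T = (r² + s² − t²) / (2·r·s) ≈ 0.42834, so ∠T ≈ 64.64°.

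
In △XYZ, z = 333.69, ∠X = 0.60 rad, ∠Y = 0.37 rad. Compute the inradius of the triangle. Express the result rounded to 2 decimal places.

The third angle is ∠Z = π − ∠X − ∠Y = 2.172 rad.
Law of sines: x = z·sin X/sin Z ≈ 228.41.
Law of sines: y = z·sin Y/sin Z ≈ 146.28.
Area = ½·z·x·sin Y ≈ 13781.
Semiperimeter s = (228.41+146.28+333.69)/2 = 354.19.
Inradius = area/s = 13781/354.19 ≈ 38.908.

38.91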